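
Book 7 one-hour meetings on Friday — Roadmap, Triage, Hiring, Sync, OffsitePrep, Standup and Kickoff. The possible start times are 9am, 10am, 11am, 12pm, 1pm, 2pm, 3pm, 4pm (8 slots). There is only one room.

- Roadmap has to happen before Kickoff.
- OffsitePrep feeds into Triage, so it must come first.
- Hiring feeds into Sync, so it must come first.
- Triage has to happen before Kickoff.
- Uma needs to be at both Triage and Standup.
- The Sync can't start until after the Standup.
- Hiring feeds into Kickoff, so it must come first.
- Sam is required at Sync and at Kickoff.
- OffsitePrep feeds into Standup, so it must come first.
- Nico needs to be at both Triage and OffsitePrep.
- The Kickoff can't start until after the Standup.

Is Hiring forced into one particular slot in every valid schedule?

Hiring can be 9am (e.g. Standup in 11am; Hiring in 9am; Sync in 3pm; OffsitePrep in 10am; Roadmap in 1pm; Kickoff in 2pm; Triage in 12pm) or 10am (e.g. Standup -> 11am; Hiring -> 10am; Roadmap -> 1pm; Kickoff -> 2pm; Sync -> 3pm; Triage -> 12pm; OffsitePrep -> 9am).

No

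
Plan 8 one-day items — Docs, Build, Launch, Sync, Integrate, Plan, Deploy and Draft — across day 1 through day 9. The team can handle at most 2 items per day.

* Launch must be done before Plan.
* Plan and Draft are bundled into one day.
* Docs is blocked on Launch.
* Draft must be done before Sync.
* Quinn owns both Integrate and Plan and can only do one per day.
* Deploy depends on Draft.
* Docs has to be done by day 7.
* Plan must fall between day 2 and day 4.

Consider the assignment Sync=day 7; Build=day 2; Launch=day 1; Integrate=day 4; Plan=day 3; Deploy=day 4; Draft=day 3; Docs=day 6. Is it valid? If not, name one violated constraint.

Plan must fall between day 2 and day 4 — holds.
Plan and Draft are bundled into one day — holds.
Launch must be done before Plan — holds.
The team can handle at most 2 items per day — holds.
Quinn owns both Integrate and Plan and can only do one per day — holds.
Deploy depends on Draft — holds.
Docs has to be done by day 7 — holds.
Docs is blocked on Launch — holds.
Draft must be done before Sync — holds.

Yes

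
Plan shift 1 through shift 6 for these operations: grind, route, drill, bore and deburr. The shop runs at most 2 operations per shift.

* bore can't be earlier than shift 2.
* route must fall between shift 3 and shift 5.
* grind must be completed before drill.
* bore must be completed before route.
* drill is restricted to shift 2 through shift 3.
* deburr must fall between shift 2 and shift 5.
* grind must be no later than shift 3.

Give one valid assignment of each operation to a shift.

grind=shift 1; bore=shift 2; deburr=shift 3; route=shift 3; drill=shift 2

Checking: grind(shift 1) before drill(shift 2); bore(shift 2) before route(shift 3); drill=shift 2 in [shift 2,shift 3]; grind=shift 1 in [shift 1,shift 3]; deburr=shift 3 in [shift 2,shift 5]; bore=shift 2 in [shift 2,shift 6]; route=shift 3 in [shift 3,shift 5]; max 2 per shift (cap 2).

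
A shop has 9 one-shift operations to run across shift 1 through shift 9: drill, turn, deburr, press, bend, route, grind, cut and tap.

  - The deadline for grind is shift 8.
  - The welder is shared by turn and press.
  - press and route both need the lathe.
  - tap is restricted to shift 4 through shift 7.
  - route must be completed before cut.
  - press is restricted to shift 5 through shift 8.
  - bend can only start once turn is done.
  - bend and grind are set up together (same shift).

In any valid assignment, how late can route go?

shift 8

Downstream work caps route at shift 8.
route at shift 8 is achievable: drill=shift 1, cut=shift 9, tap=shift 4, bend=shift 2, grind=shift 2, route=shift 8, press=shift 5, deburr=shift 1, turn=shift 1.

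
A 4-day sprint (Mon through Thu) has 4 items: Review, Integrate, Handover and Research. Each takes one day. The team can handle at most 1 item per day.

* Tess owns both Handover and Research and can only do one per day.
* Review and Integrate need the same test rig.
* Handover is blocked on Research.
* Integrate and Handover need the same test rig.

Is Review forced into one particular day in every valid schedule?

No

Review can be Mon (e.g. Research -> Tue; Integrate -> Thu; Handover -> Wed; Review -> Mon) or Tue (e.g. Research in Mon, Review in Tue, Handover in Wed, Integrate in Thu).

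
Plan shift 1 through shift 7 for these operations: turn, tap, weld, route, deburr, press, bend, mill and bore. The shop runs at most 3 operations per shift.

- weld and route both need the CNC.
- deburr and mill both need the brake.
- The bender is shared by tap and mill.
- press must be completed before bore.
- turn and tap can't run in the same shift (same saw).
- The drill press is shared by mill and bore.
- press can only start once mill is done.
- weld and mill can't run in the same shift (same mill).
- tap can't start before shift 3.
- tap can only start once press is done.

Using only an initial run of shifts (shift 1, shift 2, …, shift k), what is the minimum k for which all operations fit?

The precedence chain requires at least 3 distinct shifts.
With at most 3 per shift and 9 operations, at least 3 shifts are needed.
3 works (last occupied shift: shift 3): for example deburr=shift 2; press=shift 2; turn=shift 1; bore=shift 3; mill=shift 1; weld=shift 2; route=shift 1; tap=shift 3; bend=shift 3.

3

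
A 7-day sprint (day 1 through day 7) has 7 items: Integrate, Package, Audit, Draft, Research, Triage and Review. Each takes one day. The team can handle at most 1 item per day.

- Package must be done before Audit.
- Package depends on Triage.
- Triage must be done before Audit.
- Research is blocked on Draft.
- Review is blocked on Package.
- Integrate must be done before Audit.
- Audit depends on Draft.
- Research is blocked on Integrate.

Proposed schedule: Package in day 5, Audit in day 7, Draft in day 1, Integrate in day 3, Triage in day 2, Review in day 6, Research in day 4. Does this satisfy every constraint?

Valid

Integrate must be done before Audit — holds.
Review is blocked on Package — holds.
Package depends on Triage — holds.
The team can handle at most 1 item per day — holds.
Triage must be done before Audit — holds.
Package must be done before Audit — holds.
Research is blocked on Integrate — holds.
Research is blocked on Draft — holds.
Audit depends on Draft — holds.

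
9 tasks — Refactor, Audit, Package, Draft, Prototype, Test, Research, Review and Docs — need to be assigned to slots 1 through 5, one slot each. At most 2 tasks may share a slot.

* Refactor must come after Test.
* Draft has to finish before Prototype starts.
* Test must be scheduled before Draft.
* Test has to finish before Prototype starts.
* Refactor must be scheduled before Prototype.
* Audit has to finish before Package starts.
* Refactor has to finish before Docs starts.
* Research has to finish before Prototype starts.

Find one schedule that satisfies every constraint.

Review=5; Test=1; Refactor=2; Package=4; Draft=2; Audit=3; Research=1; Docs=4; Prototype=3

Checking: Audit(3) before Package(4); Test(1) before Prototype(3); Draft(2) before Prototype(3); Test(1) before Draft(2); Test(1) before Refactor(2); Refactor(2) before Prototype(3); Refactor(2) before Docs(4); Research(1) before Prototype(3); max 2 per slot (cap 2).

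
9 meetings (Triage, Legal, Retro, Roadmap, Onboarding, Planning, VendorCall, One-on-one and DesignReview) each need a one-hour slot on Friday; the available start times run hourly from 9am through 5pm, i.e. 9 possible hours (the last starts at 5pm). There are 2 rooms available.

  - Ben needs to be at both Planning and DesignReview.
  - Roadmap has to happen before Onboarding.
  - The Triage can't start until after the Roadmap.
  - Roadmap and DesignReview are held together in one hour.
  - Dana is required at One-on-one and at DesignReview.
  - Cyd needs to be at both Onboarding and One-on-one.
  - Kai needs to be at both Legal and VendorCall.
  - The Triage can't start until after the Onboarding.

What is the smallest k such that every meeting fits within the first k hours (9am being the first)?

5

The precedence chain requires at least 3 distinct hours.
With at most 2 per hour and 9 meetings, at least 5 hours are needed.
5 works (last occupied hour: 1pm): for example DesignReview -> 9am, Legal -> 10am, Retro -> 11am, Roadmap -> 9am, Planning -> 12pm, VendorCall -> 12pm, Onboarding -> 10am, One-on-one -> 1pm, Triage -> 11am.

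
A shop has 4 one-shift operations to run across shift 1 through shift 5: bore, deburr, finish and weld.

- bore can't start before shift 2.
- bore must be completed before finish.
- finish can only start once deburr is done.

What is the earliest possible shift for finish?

Precedence pushes finish to at least shift 3.
finish at shift 3 is achievable: deburr -> shift 1, bore -> shift 2, finish -> shift 3, weld -> shift 1.

shift 3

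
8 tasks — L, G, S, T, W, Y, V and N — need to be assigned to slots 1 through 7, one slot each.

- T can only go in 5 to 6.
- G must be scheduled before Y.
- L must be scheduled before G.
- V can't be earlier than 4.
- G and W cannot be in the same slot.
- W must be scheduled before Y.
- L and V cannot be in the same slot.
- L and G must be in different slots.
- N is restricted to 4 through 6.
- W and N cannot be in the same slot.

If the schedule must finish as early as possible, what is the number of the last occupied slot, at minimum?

The precedence chain requires at least 3 distinct slots.
T can't be placed before 5, so the schedule must run through at least slot 5.
5 works (last occupied slot: 5): for example T -> 5, S -> 1, W -> 1, V -> 4, Y -> 3, N -> 4, L -> 1, G -> 2.

5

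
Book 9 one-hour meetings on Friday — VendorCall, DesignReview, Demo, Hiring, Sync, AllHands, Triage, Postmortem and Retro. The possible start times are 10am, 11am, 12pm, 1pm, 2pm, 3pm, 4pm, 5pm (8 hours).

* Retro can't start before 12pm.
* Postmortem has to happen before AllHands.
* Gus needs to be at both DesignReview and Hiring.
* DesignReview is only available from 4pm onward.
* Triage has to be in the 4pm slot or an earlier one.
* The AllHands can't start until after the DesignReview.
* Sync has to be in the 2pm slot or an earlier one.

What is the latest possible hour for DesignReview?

DesignReview is available from 4pm; downstream work caps DesignReview at 4pm.
DesignReview at 4pm is achievable: DesignReview=4pm, Triage=10am, Sync=10am, AllHands=5pm, VendorCall=10am, Postmortem=10am, Retro=12pm, Demo=10am, Hiring=10am.

4pm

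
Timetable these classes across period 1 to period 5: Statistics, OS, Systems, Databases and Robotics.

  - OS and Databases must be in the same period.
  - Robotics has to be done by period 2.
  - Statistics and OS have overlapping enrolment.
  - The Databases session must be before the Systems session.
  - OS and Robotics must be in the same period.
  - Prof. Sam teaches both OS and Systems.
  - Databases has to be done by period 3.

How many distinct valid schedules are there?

Splitting on Statistics: it can be period 1 (3), period 2 (4), period 3 (7), period 4 (7), period 5 (7). Listing each branch's schedules as (OS, Systems, Databases, Robotics) by period number:
Statistics=period 1: (2,3,2,2) (2,4,2,2) (2,5,2,2) — 3.
Statistics=period 2: (1,2,1,1) (1,3,1,1) (1,4,1,1) (1,5,1,1) — 4.
Statistics=period 3: (1,2,1,1) (1,3,1,1) (1,4,1,1) (1,5,1,1) (2,3,2,2) (2,4,2,2) (2,5,2,2) — 7.
Statistics=period 4: (1,2,1,1) (1,3,1,1) (1,4,1,1) (1,5,1,1) (2,3,2,2) (2,4,2,2) (2,5,2,2) — 7.
Statistics=period 5: (1,2,1,1) (1,3,1,1) (1,4,1,1) (1,5,1,1) (2,3,2,2) (2,4,2,2) (2,5,2,2) — 7.
Summing: 3 + 4 + 7 + 7 + 7 = 28.

28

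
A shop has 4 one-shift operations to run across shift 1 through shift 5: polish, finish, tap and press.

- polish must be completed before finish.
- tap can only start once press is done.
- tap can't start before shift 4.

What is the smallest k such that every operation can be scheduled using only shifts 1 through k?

4

The precedence chain requires at least 2 distinct shifts.
tap can't be placed before shift 4, so the schedule must run through at least shift 4.
4 works (last occupied shift: shift 4): for example tap=shift 4, finish=shift 2, polish=shift 1, press=shift 1.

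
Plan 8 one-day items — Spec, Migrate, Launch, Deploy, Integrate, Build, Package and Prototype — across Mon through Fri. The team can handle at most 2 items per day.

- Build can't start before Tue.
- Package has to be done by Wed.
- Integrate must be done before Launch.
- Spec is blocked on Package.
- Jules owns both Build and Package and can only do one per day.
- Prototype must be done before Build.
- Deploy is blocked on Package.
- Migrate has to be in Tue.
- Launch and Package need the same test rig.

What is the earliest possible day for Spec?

Precedence pushes Spec to at least Tue.
Spec at Tue is achievable: Integrate=Wed; Launch=Thu; Build=Wed; Prototype=Mon; Package=Mon; Spec=Tue; Deploy=Thu; Migrate=Tue.

Tue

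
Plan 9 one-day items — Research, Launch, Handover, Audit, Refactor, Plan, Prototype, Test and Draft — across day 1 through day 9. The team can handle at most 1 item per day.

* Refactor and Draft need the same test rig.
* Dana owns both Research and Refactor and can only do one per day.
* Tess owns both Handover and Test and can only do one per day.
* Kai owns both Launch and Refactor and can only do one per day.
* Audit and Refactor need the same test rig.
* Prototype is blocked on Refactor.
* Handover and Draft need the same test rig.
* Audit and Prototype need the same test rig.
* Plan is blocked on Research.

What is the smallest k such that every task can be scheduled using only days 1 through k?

The precedence chain requires at least 2 distinct days.
With at most 1 per day and 9 tasks, at least 9 days are needed.
9 works (last occupied day: day 9): for example Prototype in day 4; Research in day 1; Handover in day 6; Plan in day 3; Draft in day 9; Audit in day 7; Test in day 8; Launch in day 5; Refactor in day 2.

9 days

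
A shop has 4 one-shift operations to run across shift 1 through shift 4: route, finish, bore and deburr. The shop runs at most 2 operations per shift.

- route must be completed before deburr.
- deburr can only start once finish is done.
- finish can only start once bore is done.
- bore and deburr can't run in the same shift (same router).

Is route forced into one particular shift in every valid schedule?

route can be shift 1 (e.g. deburr -> shift 3, route -> shift 1, finish -> shift 2, bore -> shift 1) or shift 2 (e.g. route=shift 2; bore=shift 1; deburr=shift 3; finish=shift 2).

No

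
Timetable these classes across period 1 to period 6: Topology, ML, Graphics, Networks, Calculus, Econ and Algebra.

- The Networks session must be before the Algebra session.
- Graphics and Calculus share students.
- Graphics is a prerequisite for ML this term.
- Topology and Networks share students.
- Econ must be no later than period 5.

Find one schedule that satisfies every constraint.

ML -> period 2; Econ -> period 1; Topology -> period 2; Calculus -> period 2; Algebra -> period 2; Networks -> period 1; Graphics -> period 1

Checking: Graphics(period 1) before ML(period 2); Networks(period 1) before Algebra(period 2); Graphics(period 1) != Calculus(period 2); Topology(period 2) != Networks(period 1); Econ=period 1 in [period 1,period 5].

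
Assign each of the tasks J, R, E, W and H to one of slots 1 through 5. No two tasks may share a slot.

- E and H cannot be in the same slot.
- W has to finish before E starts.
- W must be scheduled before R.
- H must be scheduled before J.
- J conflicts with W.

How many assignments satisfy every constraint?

Splitting on J: it can be 2 (2), 3 (4), 4 (6), 5 (8). Listing each branch's schedules as (R, E, W, H):
J=2: (4,5,3,1) (5,4,3,1) — 2.
J=3: (4,5,1,2) (4,5,2,1) (5,4,1,2) (5,4,2,1) — 4.
J=4: (2,5,1,3) (3,5,1,2) (3,5,2,1) (5,2,1,3) (5,3,1,2) (5,3,2,1) — 6.
J=5: (2,3,1,4) (2,4,1,3) (3,2,1,4) (3,4,1,2) (3,4,2,1) (4,2,1,3) (4,3,1,2) (4,3,2,1) — 8.
Summing: 2 + 4 + 6 + 8 = 20.

20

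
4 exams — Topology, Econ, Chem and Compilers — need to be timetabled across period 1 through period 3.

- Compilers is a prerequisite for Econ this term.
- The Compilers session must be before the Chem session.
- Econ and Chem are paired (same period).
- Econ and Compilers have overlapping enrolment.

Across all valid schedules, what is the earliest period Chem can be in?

Precedence pushes Chem to at least period 2.
Chem at period 2 is achievable: Topology -> period 1, Chem -> period 2, Compilers -> period 1, Econ -> period 2.

period 2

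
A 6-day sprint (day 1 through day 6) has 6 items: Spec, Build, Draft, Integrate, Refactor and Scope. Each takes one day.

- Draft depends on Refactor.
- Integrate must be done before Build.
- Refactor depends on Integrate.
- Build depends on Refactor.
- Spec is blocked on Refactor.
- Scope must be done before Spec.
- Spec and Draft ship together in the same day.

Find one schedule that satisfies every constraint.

Spec -> day 3; Scope -> day 1; Refactor -> day 2; Build -> day 3; Draft -> day 3; Integrate -> day 1

Checking: Refactor(day 2) before Spec(day 3); Refactor(day 2) before Draft(day 3); Integrate(day 1) before Refactor(day 2); Refactor(day 2) before Build(day 3); Integrate(day 1) before Build(day 3); Scope(day 1) before Spec(day 3); Spec = Draft = day 3.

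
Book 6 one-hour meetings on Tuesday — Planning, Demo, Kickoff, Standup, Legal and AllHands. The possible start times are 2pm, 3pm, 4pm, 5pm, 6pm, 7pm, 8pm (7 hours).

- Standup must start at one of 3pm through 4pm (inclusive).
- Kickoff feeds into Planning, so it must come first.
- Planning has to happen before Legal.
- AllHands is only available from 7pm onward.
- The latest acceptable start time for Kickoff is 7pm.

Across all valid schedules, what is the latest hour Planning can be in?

7pm

Precedence pushes Planning to at least 3pm; downstream work caps Planning at 7pm.
Planning at 7pm is achievable: AllHands in 7pm, Kickoff in 2pm, Standup in 3pm, Demo in 2pm, Planning in 7pm, Legal in 8pm.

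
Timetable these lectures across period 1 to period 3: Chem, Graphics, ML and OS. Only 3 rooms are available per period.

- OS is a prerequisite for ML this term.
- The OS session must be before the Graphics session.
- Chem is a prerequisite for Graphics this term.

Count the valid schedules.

Splitting on Chem: it can be period 1 (5), period 2 (3). Listing each branch's schedules as (Graphics, ML, OS) by period number:
Chem=period 1: (2,2,1) (2,3,1) (3,2,1) (3,3,1) (3,3,2) — 5.
Chem=period 2: (3,2,1) (3,3,1) (3,3,2) — 3.
Summing: 5 + 3 = 8.

8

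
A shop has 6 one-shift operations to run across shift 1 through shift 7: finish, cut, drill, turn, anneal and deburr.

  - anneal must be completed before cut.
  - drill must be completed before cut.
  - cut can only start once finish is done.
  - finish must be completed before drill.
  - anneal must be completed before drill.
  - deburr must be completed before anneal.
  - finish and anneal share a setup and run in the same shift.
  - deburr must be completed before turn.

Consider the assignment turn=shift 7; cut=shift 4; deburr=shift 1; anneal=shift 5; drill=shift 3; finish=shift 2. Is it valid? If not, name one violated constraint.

deburr must be completed before anneal — holds.
cut can only start once finish is done — holds.
drill must be completed before cut — holds.
deburr must be completed before turn — holds.
anneal must be completed before drill — violated.
finish and anneal share a setup and run in the same shift — violated.
anneal must be completed before cut — violated.
finish must be completed before drill — holds.

Invalid. finish and anneal share a setup and run in the same shift.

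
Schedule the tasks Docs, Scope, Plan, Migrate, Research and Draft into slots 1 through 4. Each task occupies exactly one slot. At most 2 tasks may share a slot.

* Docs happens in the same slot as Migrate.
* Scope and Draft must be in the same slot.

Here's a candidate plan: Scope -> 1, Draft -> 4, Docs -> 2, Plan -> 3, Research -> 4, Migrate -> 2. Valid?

Docs happens in the same slot as Migrate — holds.
At most 2 tasks may share a slot — holds.
Scope and Draft must be in the same slot — violated.

Invalid. Scope and Draft must be in the same slot.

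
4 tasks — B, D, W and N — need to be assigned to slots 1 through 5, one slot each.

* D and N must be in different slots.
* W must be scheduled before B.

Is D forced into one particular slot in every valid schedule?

No

D can be 1 (e.g. N -> 2; B -> 2; W -> 1; D -> 1) or 2 (e.g. D -> 2; W -> 1; N -> 1; B -> 2).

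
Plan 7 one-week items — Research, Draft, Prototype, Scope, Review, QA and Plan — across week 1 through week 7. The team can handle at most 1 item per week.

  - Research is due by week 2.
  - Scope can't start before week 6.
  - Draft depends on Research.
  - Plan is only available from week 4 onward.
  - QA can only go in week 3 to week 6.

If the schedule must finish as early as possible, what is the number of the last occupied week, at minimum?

The precedence chain requires at least 2 distinct weeks.
With at most 1 per week and 7 work items, at least 7 weeks are needed.
Scope can't be placed before week 6, so the schedule must run through at least week 6.
7 works (last occupied week: week 7): for example Scope=week 6, Research=week 1, QA=week 3, Draft=week 2, Review=week 7, Prototype=week 5, Plan=week 4.

7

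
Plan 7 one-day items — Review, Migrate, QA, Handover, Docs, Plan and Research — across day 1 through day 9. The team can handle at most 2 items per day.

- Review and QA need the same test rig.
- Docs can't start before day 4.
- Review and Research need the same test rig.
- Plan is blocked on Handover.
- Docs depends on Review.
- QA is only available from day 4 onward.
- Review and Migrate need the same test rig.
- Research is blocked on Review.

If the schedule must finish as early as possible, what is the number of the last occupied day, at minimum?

4

The precedence chain requires at least 2 distinct days.
With at most 2 per day and 7 tasks, at least 4 days are needed.
QA can't be placed before day 4, so the schedule must run through at least day 4.
4 works (last occupied day: day 4): for example Plan in day 2; Review in day 1; QA in day 4; Handover in day 1; Migrate in day 3; Research in day 2; Docs in day 4.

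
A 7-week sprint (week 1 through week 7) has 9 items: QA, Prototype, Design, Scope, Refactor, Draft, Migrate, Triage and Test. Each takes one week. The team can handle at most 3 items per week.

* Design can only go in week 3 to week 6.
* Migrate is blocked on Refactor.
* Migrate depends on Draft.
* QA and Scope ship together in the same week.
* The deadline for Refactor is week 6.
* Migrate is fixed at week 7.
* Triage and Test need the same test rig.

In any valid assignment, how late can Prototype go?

week 7

Prototype at week 7 is achievable: Refactor=week 1, Design=week 3, Triage=week 1, Scope=week 2, Test=week 2, Prototype=week 7, QA=week 2, Migrate=week 7, Draft=week 1.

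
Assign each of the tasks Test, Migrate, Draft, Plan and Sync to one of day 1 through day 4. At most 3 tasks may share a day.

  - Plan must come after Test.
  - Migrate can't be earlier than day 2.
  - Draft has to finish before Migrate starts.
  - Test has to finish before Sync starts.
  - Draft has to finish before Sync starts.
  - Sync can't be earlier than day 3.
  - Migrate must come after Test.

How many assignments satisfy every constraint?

54

Splitting on Test: it can be day 1 (33), day 2 (18), day 3 (3). Listing each branch's schedules as (Migrate, Draft, Plan, Sync) by day number:
Test=day 1: (2,1,2,3) (2,1,2,4) (2,1,3,3) (2,1,3,4) (2,1,4,3) (2,1,4,4) (3,1,2,3) (3,1,2,4) (3,1,3,3) (3,1,3,4) (3,1,4,3) (3,1,4,4) (3,2,2,3) (3,2,2,4) (3,2,3,3) (3,2,3,4) (3,2,4,3) (3,2,4,4) (4,1,2,3) (4,1,2,4) (4,1,3,3) (4,1,3,4) (4,1,4,3) (4,1,4,4) (4,2,2,3) (4,2,2,4) (4,2,3,3) (4,2,3,4) (4,2,4,3) (4,2,4,4) (4,3,2,4) (4,3,3,4) (4,3,4,4) — 33.
Test=day 2: (3,1,3,3) (3,1,3,4) (3,1,4,3) (3,1,4,4) (3,2,3,3) (3,2,3,4) (3,2,4,3) (3,2,4,4) (4,1,3,3) (4,1,3,4) (4,1,4,3) (4,1,4,4) (4,2,3,3) (4,2,3,4) (4,2,4,3) (4,2,4,4) (4,3,3,4) (4,3,4,4) — 18.
Test=day 3: (4,1,4,4) (4,2,4,4) (4,3,4,4) — 3.
Summing: 33 + 18 + 3 = 54.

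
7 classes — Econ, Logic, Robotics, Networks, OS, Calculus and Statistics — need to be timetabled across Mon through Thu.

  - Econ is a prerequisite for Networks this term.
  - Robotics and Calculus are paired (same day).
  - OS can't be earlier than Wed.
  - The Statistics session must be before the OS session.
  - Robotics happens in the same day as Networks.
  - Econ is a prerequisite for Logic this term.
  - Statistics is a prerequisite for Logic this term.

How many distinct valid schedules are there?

56

Splitting on Econ: it can be Mon (33), Tue (18), Wed (5). Listing each branch's schedules as (Logic, Robotics, Networks, OS, Calculus, Statistics):
Econ=Mon: (Tue,Tue,Tue,Wed,Tue,Mon) (Tue,Tue,Tue,Thu,Tue,Mon) (Tue,Wed,Wed,Wed,Wed,Mon) (Tue,Wed,Wed,Thu,Wed,Mon) (Tue,Thu,Thu,Wed,Thu,Mon) (Tue,Thu,Thu,Thu,Thu,Mon) (Wed,Tue,Tue,Wed,Tue,Mon) (Wed,Tue,Tue,Wed,Tue,Tue) (Wed,Tue,Tue,Thu,Tue,Mon) (Wed,Tue,Tue,Thu,Tue,Tue) (Wed,Wed,Wed,Wed,Wed,Mon) (Wed,Wed,Wed,Wed,Wed,Tue) (Wed,Wed,Wed,Thu,Wed,Mon) (Wed,Wed,Wed,Thu,Wed,Tue) (Wed,Thu,Thu,Wed,Thu,Mon) (Wed,Thu,Thu,Wed,Thu,Tue) (Wed,Thu,Thu,Thu,Thu,Mon) (Wed,Thu,Thu,Thu,Thu,Tue) (Thu,Tue,Tue,Wed,Tue,Mon) (Thu,Tue,Tue,Wed,Tue,Tue) (Thu,Tue,Tue,Thu,Tue,Mon) (Thu,Tue,Tue,Thu,Tue,Tue) (Thu,Tue,Tue,Thu,Tue,Wed) (Thu,Wed,Wed,Wed,Wed,Mon) (Thu,Wed,Wed,Wed,Wed,Tue) (Thu,Wed,Wed,Thu,Wed,Mon) (Thu,Wed,Wed,Thu,Wed,Tue) (Thu,Wed,Wed,Thu,Wed,Wed) (Thu,Thu,Thu,Wed,Thu,Mon) (Thu,Thu,Thu,Wed,Thu,Tue) (Thu,Thu,Thu,Thu,Thu,Mon) (Thu,Thu,Thu,Thu,Thu,Tue) (Thu,Thu,Thu,Thu,Thu,Wed) — 33.
Econ=Tue: (Wed,Wed,Wed,Wed,Wed,Mon) (Wed,Wed,Wed,Wed,Wed,Tue) (Wed,Wed,Wed,Thu,Wed,Mon) (Wed,Wed,Wed,Thu,Wed,Tue) (Wed,Thu,Thu,Wed,Thu,Mon) (Wed,Thu,Thu,Wed,Thu,Tue) (Wed,Thu,Thu,Thu,Thu,Mon) (Wed,Thu,Thu,Thu,Thu,Tue) (Thu,Wed,Wed,Wed,Wed,Mon) (Thu,Wed,Wed,Wed,Wed,Tue) (Thu,Wed,Wed,Thu,Wed,Mon) (Thu,Wed,Wed,Thu,Wed,Tue) (Thu,Wed,Wed,Thu,Wed,Wed) (Thu,Thu,Thu,Wed,Thu,Mon) (Thu,Thu,Thu,Wed,Thu,Tue) (Thu,Thu,Thu,Thu,Thu,Mon) (Thu,Thu,Thu,Thu,Thu,Tue) (Thu,Thu,Thu,Thu,Thu,Wed) — 18.
Econ=Wed: (Thu,Thu,Thu,Wed,Thu,Mon) (Thu,Thu,Thu,Wed,Thu,Tue) (Thu,Thu,Thu,Thu,Thu,Mon) (Thu,Thu,Thu,Thu,Thu,Tue) (Thu,Thu,Thu,Thu,Thu,Wed) — 5.
Summing: 33 + 18 + 5 = 56.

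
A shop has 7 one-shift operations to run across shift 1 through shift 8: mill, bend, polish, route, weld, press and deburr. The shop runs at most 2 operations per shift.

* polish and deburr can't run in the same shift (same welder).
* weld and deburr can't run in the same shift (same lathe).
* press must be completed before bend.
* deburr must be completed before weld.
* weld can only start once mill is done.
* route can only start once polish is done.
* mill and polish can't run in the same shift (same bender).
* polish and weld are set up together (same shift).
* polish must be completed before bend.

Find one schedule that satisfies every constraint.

polish -> shift 2, bend -> shift 4, deburr -> shift 1, weld -> shift 2, mill -> shift 1, route -> shift 3, press -> shift 3

Checking: polish(shift 2) before route(shift 3); press(shift 3) before bend(shift 4); polish(shift 2) before bend(shift 4); mill(shift 1) before weld(shift 2); deburr(shift 1) before weld(shift 2); weld(shift 2) != deburr(shift 1); mill(shift 1) != polish(shift 2); polish(shift 2) != deburr(shift 1); polish = weld = shift 2; max 2 per shift (cap 2).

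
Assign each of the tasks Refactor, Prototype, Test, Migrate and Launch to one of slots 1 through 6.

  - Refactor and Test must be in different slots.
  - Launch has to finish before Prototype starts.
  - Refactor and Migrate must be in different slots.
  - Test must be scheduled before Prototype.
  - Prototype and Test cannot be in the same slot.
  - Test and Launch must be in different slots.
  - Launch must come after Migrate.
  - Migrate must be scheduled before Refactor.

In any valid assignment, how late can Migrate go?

4

Downstream work caps Migrate at 4.
Migrate at 4 is achievable: Test=1; Refactor=5; Migrate=4; Prototype=6; Launch=5.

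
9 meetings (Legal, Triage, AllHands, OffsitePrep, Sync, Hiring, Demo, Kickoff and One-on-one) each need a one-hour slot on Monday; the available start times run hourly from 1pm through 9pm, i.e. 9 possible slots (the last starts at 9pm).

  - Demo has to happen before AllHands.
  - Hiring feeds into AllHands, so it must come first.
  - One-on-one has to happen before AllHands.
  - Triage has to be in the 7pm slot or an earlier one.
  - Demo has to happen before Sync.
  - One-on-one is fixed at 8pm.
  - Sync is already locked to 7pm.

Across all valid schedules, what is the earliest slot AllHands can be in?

9pm

Precedence pushes AllHands to at least 9pm.
AllHands at 9pm is achievable: Sync=7pm; Hiring=1pm; One-on-one=8pm; AllHands=9pm; Triage=1pm; Legal=1pm; OffsitePrep=1pm; Demo=1pm; Kickoff=1pm.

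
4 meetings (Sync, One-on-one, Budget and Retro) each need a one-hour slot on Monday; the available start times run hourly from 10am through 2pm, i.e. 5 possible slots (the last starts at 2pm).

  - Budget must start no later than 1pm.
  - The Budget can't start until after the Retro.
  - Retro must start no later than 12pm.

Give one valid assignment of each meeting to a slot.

Sync -> 10am; Retro -> 10am; One-on-one -> 10am; Budget -> 11am

Checking: Retro(10am) before Budget(11am); Budget=11am in [10am,1pm]; Retro=10am in [10am,12pm].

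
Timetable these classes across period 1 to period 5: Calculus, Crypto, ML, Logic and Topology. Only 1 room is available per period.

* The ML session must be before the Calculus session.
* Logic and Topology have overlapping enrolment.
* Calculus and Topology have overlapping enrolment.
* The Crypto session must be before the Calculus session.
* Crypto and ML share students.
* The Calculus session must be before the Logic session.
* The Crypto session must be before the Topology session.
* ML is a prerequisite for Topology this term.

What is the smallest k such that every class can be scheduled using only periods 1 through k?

5 periods

The precedence chain requires at least 3 distinct periods.
With at most 1 per period and 5 classes, at least 5 periods are needed.
5 works (last occupied period: period 5): for example Calculus=period 3, Topology=period 4, Crypto=period 1, ML=period 2, Logic=period 5.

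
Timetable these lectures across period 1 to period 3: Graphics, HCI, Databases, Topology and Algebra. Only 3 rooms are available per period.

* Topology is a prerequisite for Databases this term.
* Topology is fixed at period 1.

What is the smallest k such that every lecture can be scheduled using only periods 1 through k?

2

The precedence chain requires at least 2 distinct periods.
With at most 3 per period and 5 lectures, at least 2 periods are needed.
2 works (last occupied period: period 2): for example Algebra -> period 2; HCI -> period 1; Databases -> period 2; Graphics -> period 1; Topology -> period 1.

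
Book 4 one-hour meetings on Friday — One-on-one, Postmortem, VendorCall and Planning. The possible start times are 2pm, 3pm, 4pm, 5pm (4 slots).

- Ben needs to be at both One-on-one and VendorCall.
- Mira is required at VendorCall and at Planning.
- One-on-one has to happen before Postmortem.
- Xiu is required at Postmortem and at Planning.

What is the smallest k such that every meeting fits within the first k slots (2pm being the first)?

2

The precedence chain requires at least 2 distinct slots.
2 works (last occupied slot: 3pm): for example Postmortem in 3pm, Planning in 2pm, One-on-one in 2pm, VendorCall in 3pm.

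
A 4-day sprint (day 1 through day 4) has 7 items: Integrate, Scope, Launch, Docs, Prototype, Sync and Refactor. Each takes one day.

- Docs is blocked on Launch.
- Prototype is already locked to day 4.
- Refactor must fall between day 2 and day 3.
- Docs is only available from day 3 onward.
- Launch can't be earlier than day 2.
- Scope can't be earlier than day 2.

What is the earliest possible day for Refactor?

day 2

Refactor is available from day 2; Refactor's own window allows nothing later than day 3.
Refactor at day 2 is achievable: Sync=day 1, Scope=day 2, Refactor=day 2, Integrate=day 1, Docs=day 3, Launch=day 2, Prototype=day 4.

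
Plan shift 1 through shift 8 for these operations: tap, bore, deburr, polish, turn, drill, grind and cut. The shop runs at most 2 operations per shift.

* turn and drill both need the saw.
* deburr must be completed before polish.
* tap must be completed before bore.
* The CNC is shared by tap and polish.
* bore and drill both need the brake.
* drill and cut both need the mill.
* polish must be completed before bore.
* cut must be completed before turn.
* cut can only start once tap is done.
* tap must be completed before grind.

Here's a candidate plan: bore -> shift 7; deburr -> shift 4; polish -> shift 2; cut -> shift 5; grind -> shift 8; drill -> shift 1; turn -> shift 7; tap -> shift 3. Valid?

No. deburr must be completed before polish is not satisfied.

cut must be completed before turn — holds.
turn and drill both need the saw — holds.
polish must be completed before bore — holds.
deburr must be completed before polish — violated.
tap must be completed before bore — holds.
drill and cut both need the mill — holds.
The shop runs at most 2 operations per shift — holds.
The CNC is shared by tap and polish — holds.
cut can only start once tap is done — holds.
bore and drill both need the brake — holds.
tap must be completed before grind — holds.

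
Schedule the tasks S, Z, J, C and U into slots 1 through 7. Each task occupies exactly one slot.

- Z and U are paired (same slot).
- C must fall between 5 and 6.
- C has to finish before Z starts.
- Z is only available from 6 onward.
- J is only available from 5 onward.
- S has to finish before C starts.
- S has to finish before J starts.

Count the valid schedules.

Splitting on S: it can be 1 (9), 2 (9), 3 (9), 4 (9), 5 (2). Listing each branch's schedules as (Z, J, C, U):
S=1: (6,5,5,6) (6,6,5,6) (6,7,5,6) (7,5,5,7) (7,5,6,7) (7,6,5,7) (7,6,6,7) (7,7,5,7) (7,7,6,7) — 9.
S=2: (6,5,5,6) (6,6,5,6) (6,7,5,6) (7,5,5,7) (7,5,6,7) (7,6,5,7) (7,6,6,7) (7,7,5,7) (7,7,6,7) — 9.
S=3: (6,5,5,6) (6,6,5,6) (6,7,5,6) (7,5,5,7) (7,5,6,7) (7,6,5,7) (7,6,6,7) (7,7,5,7) (7,7,6,7) — 9.
S=4: (6,5,5,6) (6,6,5,6) (6,7,5,6) (7,5,5,7) (7,5,6,7) (7,6,5,7) (7,6,6,7) (7,7,5,7) (7,7,6,7) — 9.
S=5: (7,6,6,7) (7,7,6,7) — 2.
Summing: 9 + 9 + 9 + 9 + 2 = 38.

38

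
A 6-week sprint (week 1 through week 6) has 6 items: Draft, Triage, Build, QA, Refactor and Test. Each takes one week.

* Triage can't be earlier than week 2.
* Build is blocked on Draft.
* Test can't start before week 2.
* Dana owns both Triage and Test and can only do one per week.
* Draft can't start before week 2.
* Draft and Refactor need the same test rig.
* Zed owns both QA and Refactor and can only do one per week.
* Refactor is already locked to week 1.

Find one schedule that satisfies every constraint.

Build in week 3; QA in week 2; Triage in week 2; Refactor in week 1; Test in week 3; Draft in week 2

Checking: Draft(week 2) before Build(week 3); QA(week 2) != Refactor(week 1); Triage(week 2) != Test(week 3); Draft(week 2) != Refactor(week 1); Refactor=week 1 in [week 1,week 1]; Draft=week 2 in [week 2,week 6]; Test=week 3 in [week 2,week 6]; Triage=week 2 in [week 2,week 6].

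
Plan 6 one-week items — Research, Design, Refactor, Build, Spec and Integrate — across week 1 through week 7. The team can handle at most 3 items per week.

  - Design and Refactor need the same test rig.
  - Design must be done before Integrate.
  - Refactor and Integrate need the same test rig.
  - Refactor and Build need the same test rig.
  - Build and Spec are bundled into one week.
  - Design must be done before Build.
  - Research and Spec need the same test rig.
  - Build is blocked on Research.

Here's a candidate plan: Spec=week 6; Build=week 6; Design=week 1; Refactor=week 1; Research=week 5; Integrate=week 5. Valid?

No — it violates: Design and Refactor need the same test rig

Build and Spec are bundled into one week — holds.
The team can handle at most 3 items per week — holds.
Refactor and Integrate need the same test rig — holds.
Build is blocked on Research — holds.
Refactor and Build need the same test rig — holds.
Design must be done before Integrate — holds.
Design and Refactor need the same test rig — violated.
Research and Spec need the same test rig — holds.
Design must be done before Build — holds.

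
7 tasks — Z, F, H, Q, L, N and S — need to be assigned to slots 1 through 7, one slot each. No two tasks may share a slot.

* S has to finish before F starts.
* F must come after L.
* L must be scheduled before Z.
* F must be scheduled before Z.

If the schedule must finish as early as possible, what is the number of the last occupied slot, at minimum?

slot 7

The precedence chain requires at least 3 distinct slots.
With at most 1 per slot and 7 tasks, at least 7 slots are needed.
7 works (last occupied slot: 7): for example Z in 4; Q in 6; L in 1; F in 3; N in 7; H in 5; S in 2.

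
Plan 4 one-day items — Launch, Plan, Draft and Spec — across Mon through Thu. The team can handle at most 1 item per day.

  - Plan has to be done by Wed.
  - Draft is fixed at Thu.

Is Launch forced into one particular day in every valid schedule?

No

Launch can be Mon (e.g. Spec in Wed; Plan in Tue; Launch in Mon; Draft in Thu) or Tue (e.g. Launch in Tue; Plan in Mon; Spec in Wed; Draft in Thu).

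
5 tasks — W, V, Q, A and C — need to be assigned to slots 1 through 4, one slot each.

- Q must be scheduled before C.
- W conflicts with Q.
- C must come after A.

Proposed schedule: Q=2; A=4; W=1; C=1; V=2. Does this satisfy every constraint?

W conflicts with Q — holds.
C must come after A — violated.
Q must be scheduled before C — violated.

No — it violates: C must come after A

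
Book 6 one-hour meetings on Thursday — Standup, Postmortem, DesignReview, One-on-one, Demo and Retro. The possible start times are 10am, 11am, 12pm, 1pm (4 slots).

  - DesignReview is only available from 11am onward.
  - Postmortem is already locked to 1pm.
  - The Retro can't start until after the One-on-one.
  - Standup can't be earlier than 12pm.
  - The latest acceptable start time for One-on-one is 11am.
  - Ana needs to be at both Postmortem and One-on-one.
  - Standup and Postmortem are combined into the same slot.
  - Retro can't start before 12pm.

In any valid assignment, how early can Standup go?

Standup is available from 12pm; Standup must be in the same slot as Postmortem, which can't be before 1pm, so Standup is at least 1pm.
Standup at 1pm is achievable: Postmortem in 1pm; Demo in 10am; Standup in 1pm; DesignReview in 11am; One-on-one in 10am; Retro in 12pm.

1pm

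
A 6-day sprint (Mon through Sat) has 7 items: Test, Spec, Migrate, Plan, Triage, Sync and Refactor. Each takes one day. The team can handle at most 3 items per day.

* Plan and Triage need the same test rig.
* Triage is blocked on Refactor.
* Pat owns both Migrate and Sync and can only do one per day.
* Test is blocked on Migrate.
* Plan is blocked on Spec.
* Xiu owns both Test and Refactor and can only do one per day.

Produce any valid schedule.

Sync=Tue, Plan=Tue, Spec=Mon, Test=Tue, Refactor=Mon, Migrate=Mon, Triage=Wed

Checking: Refactor(Mon) before Triage(Wed); Migrate(Mon) before Test(Tue); Spec(Mon) before Plan(Tue); Test(Tue) != Refactor(Mon); Migrate(Mon) != Sync(Tue); Plan(Tue) != Triage(Wed); max 3 per day (cap 3).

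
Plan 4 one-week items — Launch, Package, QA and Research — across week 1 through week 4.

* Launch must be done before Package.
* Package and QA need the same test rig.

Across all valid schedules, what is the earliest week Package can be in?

week 2

Precedence pushes Package to at least week 2.
Package at week 2 is achievable: Launch -> week 1, Research -> week 1, Package -> week 2, QA -> week 1.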